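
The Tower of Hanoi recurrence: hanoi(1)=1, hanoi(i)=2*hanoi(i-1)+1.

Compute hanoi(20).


hanoi(20) = 2 * hanoi(19) + 1
hanoi(19) = 2 * hanoi(18) + 1
hanoi(18) = 2 * hanoi(17) + 1
hanoi(17) = 2 * hanoi(16) + 1
hanoi(16) = 2 * hanoi(15) + 1
hanoi(15) = 2 * hanoi(14) + 1
hanoi(14) = 2 * hanoi(13) + 1
hanoi(13) = 2 * hanoi(12) + 1
hanoi(12) = 2 * hanoi(11) + 1
hanoi(11) = 2 * hanoi(10) + 1
hanoi(10) = 2 * hanoi(9) + 1
hanoi(9) = 2 * hanoi(8) + 1
hanoi(8) = 2 * hanoi(7) + 1
hanoi(7) = 2 * hanoi(6) + 1
hanoi(6) = 2 * hanoi(5) + 1
hanoi(5) = 2 * hanoi(4) + 1
hanoi(4) = 2 * hanoi(3) + 1
hanoi(3) = 2 * hanoi(2) + 1
hanoi(2) = 2 * hanoi(1) + 1
hanoi(1) = 1  (base case)
hanoi(2) = 2 * 1 + 1 = 3
hanoi(3) = 2 * 3 + 1 = 7
hanoi(4) = 2 * 7 + 1 = 15
hanoi(5) = 2 * 15 + 1 = 31
hanoi(6) = 2 * 31 + 1 = 63
hanoi(7) = 2 * 63 + 1 = 127
hanoi(8) = 2 * 127 + 1 = 255
hanoi(9) = 2 * 255 + 1 = 511
hanoi(10) = 2 * 511 + 1 = 1023
hanoi(11) = 2 * 1023 + 1 = 2047
hanoi(12) = 2 * 2047 + 1 = 4095
hanoi(13) = 2 * 4095 + 1 = 8191
hanoi(14) = 2 * 8191 + 1 = 16383
hanoi(15) = 2 * 16383 + 1 = 32767
hanoi(16) = 2 * 32767 + 1 = 65535
hanoi(17) = 2 * 65535 + 1 = 131071
hanoi(18) = 2 * 131071 + 1 = 262143
hanoi(19) = 2 * 262143 + 1 = 524287
hanoi(20) = 2 * 524287 + 1 = 1048575

1048575


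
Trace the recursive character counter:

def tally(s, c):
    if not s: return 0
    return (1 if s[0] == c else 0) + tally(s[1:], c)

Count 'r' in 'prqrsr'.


s[0]='p' != 'r' -> 0
s[0]='r' == 'r' -> 1
s[0]='q' != 'r' -> 0
s[0]='r' == 'r' -> 1
s[0]='s' != 'r' -> 0
s[0]='r' == 'r' -> 1
Sum: 0 + 1 + 0 + 1 + 0 + 1 = 3

3


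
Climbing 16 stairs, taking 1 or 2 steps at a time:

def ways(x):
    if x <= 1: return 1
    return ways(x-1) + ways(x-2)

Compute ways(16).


Building up from base cases:
ways(0) = 1
ways(1) = 1
ways(2) = ways(1) + ways(0) = 1 + 1 = 2
ways(3) = ways(2) + ways(1) = 2 + 1 = 3
ways(4) = ways(3) + ways(2) = 3 + 2 = 5
ways(5) = ways(4) + ways(3) = 5 + 3 = 8
ways(6) = ways(5) + ways(4) = 8 + 5 = 13
ways(7) = ways(6) + ways(5) = 13 + 8 = 21
ways(8) = ways(7) + ways(6) = 21 + 13 = 34
ways(9) = ways(8) + ways(7) = 34 + 21 = 55
ways(10) = ways(9) + ways(8) = 55 + 34 = 89
ways(11) = ways(10) + ways(9) = 89 + 55 = 144
ways(12) = ways(11) + ways(10) = 144 + 89 = 233
ways(13) = ways(12) + ways(11) = 233 + 144 = 377
ways(14) = ways(13) + ways(12) = 377 + 233 = 610
ways(15) = ways(14) + ways(13) = 610 + 377 = 987
ways(16) = ways(15) + ways(14) = 987 + 610 = 1597

1597


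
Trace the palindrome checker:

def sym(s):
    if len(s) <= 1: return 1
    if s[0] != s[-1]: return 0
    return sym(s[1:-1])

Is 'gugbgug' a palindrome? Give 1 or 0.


sym('gugbgug'): s[0]='g' == s[-1]='g' -> check sym('ugbgu')
sym('ugbgu'): s[0]='u' == s[-1]='u' -> check sym('gbg')
sym('gbg'): s[0]='g' == s[-1]='g' -> check sym('b')
sym('b'): len <= 1 -> return 1  (base case)
Result: 1 (palindrome)

1


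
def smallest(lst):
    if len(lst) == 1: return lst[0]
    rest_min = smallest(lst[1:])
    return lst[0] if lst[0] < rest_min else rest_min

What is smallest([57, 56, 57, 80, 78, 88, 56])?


smallest([57, 56, 57, 80, 78, 88, 56]): compare 57 with smallest([56, 57, 80, 78, 88, 56])
smallest([56, 57, 80, 78, 88, 56]): compare 56 with smallest([57, 80, 78, 88, 56])
smallest([57, 80, 78, 88, 56]): compare 57 with smallest([80, 78, 88, 56])
smallest([80, 78, 88, 56]): compare 80 with smallest([78, 88, 56])
smallest([78, 88, 56]): compare 78 with smallest([88, 56])
smallest([88, 56]): compare 88 with smallest([56])
smallest([56]) = 56  (base case)
Compare 88 with 56 -> 56
Compare 78 with 56 -> 56
Compare 80 with 56 -> 56
Compare 57 with 56 -> 56
Compare 56 with 56 -> 56
Compare 57 with 56 -> 56

56


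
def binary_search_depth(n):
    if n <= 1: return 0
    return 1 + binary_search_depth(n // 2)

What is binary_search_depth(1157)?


1157 / 2 = 578
578 / 2 = 289
289 / 2 = 144
144 / 2 = 72
72 / 2 = 36
36 / 2 = 18
18 / 2 = 9
9 / 2 = 4
4 / 2 = 2
2 / 2 = 1
Reached 1 after 10 halvings

10


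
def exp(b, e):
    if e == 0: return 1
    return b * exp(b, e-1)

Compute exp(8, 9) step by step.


exp(8, 9)
= 8 * exp(8, 8)
= 8 * 8 * exp(8, 7)
= 8 * 8 * 8 * exp(8, 6)
= 8 * 8 * 8 * 8 * exp(8, 5)
= 8 * 8 * 8 * 8 * 8 * exp(8, 4)
= 8 * 8 * 8 * 8 * 8 * 8 * exp(8, 3)
= 8 * 8 * 8 * 8 * 8 * 8 * 8 * exp(8, 2)
= 8 * 8 * 8 * 8 * 8 * 8 * 8 * 8 * exp(8, 1)
= 8 * 8 * 8 * 8 * 8 * 8 * 8 * 8 * 8 * exp(8, 0)
= 8 * 8 * 8 * 8 * 8 * 8 * 8 * 8 * 8 * 1
= 134217728

134217728


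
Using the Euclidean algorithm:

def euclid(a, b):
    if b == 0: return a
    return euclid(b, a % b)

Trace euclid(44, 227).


euclid(44, 227) = euclid(227, 44)
euclid(227, 44) = euclid(44, 7)
euclid(44, 7) = euclid(7, 2)
euclid(7, 2) = euclid(2, 1)
euclid(2, 1) = euclid(1, 0)
euclid(1, 0) = 1  (base case)

1


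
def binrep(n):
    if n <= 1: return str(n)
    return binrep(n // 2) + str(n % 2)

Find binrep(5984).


binrep(5984) = binrep(2992) + '0'
binrep(2992) = binrep(1496) + '0'
binrep(1496) = binrep(748) + '0'
binrep(748) = binrep(374) + '0'
binrep(374) = binrep(187) + '0'
binrep(187) = binrep(93) + '1'
binrep(93) = binrep(46) + '1'
binrep(46) = binrep(23) + '0'
binrep(23) = binrep(11) + '1'
binrep(11) = binrep(5) + '1'
binrep(5) = binrep(2) + '1'
binrep(2) = binrep(1) + '0'
binrep(1) = '1'  (base case)
Concatenating: '1' + '0' + '1' + '1' + '1' + '0' + '1' + '1' + '0' + '0' + '0' + '0' + '0' = '1011101100000'

1011101100000


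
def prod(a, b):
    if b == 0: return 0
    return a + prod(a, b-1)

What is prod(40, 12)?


prod(40, 12) = 40 + prod(40, 11)
prod(40, 11) = 40 + prod(40, 10)
prod(40, 10) = 40 + prod(40, 9)
prod(40, 9) = 40 + prod(40, 8)
prod(40, 8) = 40 + prod(40, 7)
prod(40, 7) = 40 + prod(40, 6)
prod(40, 6) = 40 + prod(40, 5)
prod(40, 5) = 40 + prod(40, 4)
prod(40, 4) = 40 + prod(40, 3)
prod(40, 3) = 40 + prod(40, 2)
prod(40, 2) = 40 + prod(40, 1)
prod(40, 1) = 40 + prod(40, 0)
prod(40, 0) = 0  (base case)
Total: 40 + 40 + 40 + 40 + 40 + 40 + 40 + 40 + 40 + 40 + 40 + 40 + 0 = 480

480


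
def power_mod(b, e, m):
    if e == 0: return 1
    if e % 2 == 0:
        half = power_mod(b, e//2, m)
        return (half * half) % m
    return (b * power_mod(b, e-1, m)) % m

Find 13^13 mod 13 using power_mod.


power_mod(13, 13, 13): e is odd, compute power_mod(13, 12, 13)
  power_mod(13, 12, 13): e is even, compute power_mod(13, 6, 13)
    power_mod(13, 6, 13): e is even, compute power_mod(13, 3, 13)
      power_mod(13, 3, 13): e is odd, compute power_mod(13, 2, 13)
        power_mod(13, 2, 13): e is even, compute power_mod(13, 1, 13)
          power_mod(13, 1, 13): e is odd, compute power_mod(13, 0, 13)
          power_mod(13, 0, 13) = 1
          (13 * 1) % 13 = 0
        half=0, (0*0) % 13 = 0
      (13 * 0) % 13 = 0
    half=0, (0*0) % 13 = 0
  half=0, (0*0) % 13 = 0
(13 * 0) % 13 = 0

0


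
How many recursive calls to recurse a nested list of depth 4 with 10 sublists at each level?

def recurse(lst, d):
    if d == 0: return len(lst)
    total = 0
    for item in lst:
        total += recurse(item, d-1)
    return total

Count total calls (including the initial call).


At depth 0 (root): 1 call
At depth 1: each of 1 parents calls recurse on 10 children = 10 calls
At depth 2: each of 10 parents calls recurse on 10 children = 100 calls
At depth 3: each of 100 parents calls recurse on 10 children = 1000 calls
At depth 4: each of 1000 parents calls recurse on 10 children = 10000 calls
Total: 1 + 10 + 100 + 1000 + 10000 = 11111

11111


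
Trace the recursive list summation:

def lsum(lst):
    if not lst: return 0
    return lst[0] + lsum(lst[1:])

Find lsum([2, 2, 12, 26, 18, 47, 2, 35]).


lsum([2, 2, 12, 26, 18, 47, 2, 35]) = 2 + lsum([2, 12, 26, 18, 47, 2, 35])
lsum([2, 12, 26, 18, 47, 2, 35]) = 2 + lsum([12, 26, 18, 47, 2, 35])
lsum([12, 26, 18, 47, 2, 35]) = 12 + lsum([26, 18, 47, 2, 35])
lsum([26, 18, 47, 2, 35]) = 26 + lsum([18, 47, 2, 35])
lsum([18, 47, 2, 35]) = 18 + lsum([47, 2, 35])
lsum([47, 2, 35]) = 47 + lsum([2, 35])
lsum([2, 35]) = 2 + lsum([35])
lsum([35]) = 35 + lsum([])
lsum([]) = 0  (base case)
Total: 2 + 2 + 12 + 26 + 18 + 47 + 2 + 35 + 0 = 144

144


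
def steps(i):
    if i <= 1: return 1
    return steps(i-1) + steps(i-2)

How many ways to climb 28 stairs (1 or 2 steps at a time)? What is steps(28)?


Building up from base cases:
steps(0) = 1
steps(1) = 1
steps(2) = steps(1) + steps(0) = 1 + 1 = 2
steps(3) = steps(2) + steps(1) = 2 + 1 = 3
steps(4) = steps(3) + steps(2) = 3 + 2 = 5
steps(5) = steps(4) + steps(3) = 5 + 3 = 8
steps(6) = steps(5) + steps(4) = 8 + 5 = 13
steps(7) = steps(6) + steps(5) = 13 + 8 = 21
steps(8) = steps(7) + steps(6) = 21 + 13 = 34
steps(9) = steps(8) + steps(7) = 34 + 21 = 55
steps(10) = steps(9) + steps(8) = 55 + 34 = 89
steps(11) = steps(10) + steps(9) = 89 + 55 = 144
steps(12) = steps(11) + steps(10) = 144 + 89 = 233
steps(13) = steps(12) + steps(11) = 233 + 144 = 377
steps(14) = steps(13) + steps(12) = 377 + 233 = 610
steps(15) = steps(14) + steps(13) = 610 + 377 = 987
steps(16) = steps(15) + steps(14) = 987 + 610 = 1597
steps(17) = steps(16) + steps(15) = 1597 + 987 = 2584
steps(18) = steps(17) + steps(16) = 2584 + 1597 = 4181
steps(19) = steps(18) + steps(17) = 4181 + 2584 = 6765
steps(20) = steps(19) + steps(18) = 6765 + 4181 = 10946
steps(21) = steps(20) + steps(19) = 10946 + 6765 = 17711
steps(22) = steps(21) + steps(20) = 17711 + 10946 = 28657
steps(23) = steps(22) + steps(21) = 28657 + 17711 = 46368
steps(24) = steps(23) + steps(22) = 46368 + 28657 = 75025
steps(25) = steps(24) + steps(23) = 75025 + 46368 = 121393
steps(26) = steps(25) + steps(24) = 121393 + 75025 = 196418
steps(27) = steps(26) + steps(25) = 196418 + 121393 = 317811
steps(28) = steps(27) + steps(26) = 317811 + 196418 = 514229

514229


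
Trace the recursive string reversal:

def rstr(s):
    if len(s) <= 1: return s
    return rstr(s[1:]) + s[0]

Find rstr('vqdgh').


rstr('vqdgh') = rstr('qdgh') + 'v'
rstr('qdgh') = rstr('dgh') + 'q'
rstr('dgh') = rstr('gh') + 'd'
rstr('gh') = rstr('h') + 'g'
rstr('h') = 'h'  (base case)
Concatenating: 'h' + 'g' + 'd' + 'q' + 'v' = 'hgdqv'

hgdqv


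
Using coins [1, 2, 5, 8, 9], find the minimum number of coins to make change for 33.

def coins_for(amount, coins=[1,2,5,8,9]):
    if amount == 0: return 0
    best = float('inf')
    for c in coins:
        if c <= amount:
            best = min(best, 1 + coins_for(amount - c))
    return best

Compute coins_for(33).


Building up with DP:
coins_for(0) = 0
coins_for(1) = min(1+coins_for(0)=1+0=1) = 1
coins_for(2) = min(1+coins_for(1)=1+1=2, 1+coins_for(0)=1+0=1) = 1
coins_for(3) = min(1+coins_for(2)=1+1=2, 1+coins_for(1)=1+1=2) = 2
coins_for(4) = min(1+coins_for(3)=1+2=3, 1+coins_for(2)=1+1=2) = 2
coins_for(5) = min(1+coins_for(4)=1+2=3, 1+coins_for(3)=1+2=3, 1+coins_for(0)=1+0=1) = 1
coins_for(6) = min(1+coins_for(5)=1+1=2, 1+coins_for(4)=1+2=3, 1+coins_for(1)=1+1=2) = 2
coins_for(7) = min(1+coins_for(6)=1+2=3, 1+coins_for(5)=1+1=2, 1+coins_for(2)=1+1=2) = 2
coins_for(8) = min(1+coins_for(7)=1+2=3, 1+coins_for(6)=1+2=3, 1+coins_for(3)=1+2=3, 1+coins_for(0)=1+0=1) = 1
coins_for(9) = min(1+coins_for(8)=1+1=2, 1+coins_for(7)=1+2=3, 1+coins_for(4)=1+2=3, 1+coins_for(1)=1+1=2, 1+coins_for(0)=1+0=1) = 1
coins_for(10) = min(1+coins_for(9)=1+1=2, 1+coins_for(8)=1+1=2, 1+coins_for(5)=1+1=2, 1+coins_for(2)=1+1=2, 1+coins_for(1)=1+1=2) = 2
coins_for(11) = min(1+coins_for(10)=1+2=3, 1+coins_for(9)=1+1=2, 1+coins_for(6)=1+2=3, 1+coins_for(3)=1+2=3, 1+coins_for(2)=1+1=2) = 2
coins_for(12) = min(1+coins_for(11)=1+2=3, 1+coins_for(10)=1+2=3, 1+coins_for(7)=1+2=3, 1+coins_for(4)=1+2=3, 1+coins_for(3)=1+2=3) = 3
coins_for(13) = min(1+coins_for(12)=1+3=4, 1+coins_for(11)=1+2=3, 1+coins_for(8)=1+1=2, 1+coins_for(5)=1+1=2, 1+coins_for(4)=1+2=3) = 2
coins_for(14) = min(1+coins_for(13)=1+2=3, 1+coins_for(12)=1+3=4, 1+coins_for(9)=1+1=2, 1+coins_for(6)=1+2=3, 1+coins_for(5)=1+1=2) = 2
coins_for(15) = min(1+coins_for(14)=1+2=3, 1+coins_for(13)=1+2=3, 1+coins_for(10)=1+2=3, 1+coins_for(7)=1+2=3, 1+coins_for(6)=1+2=3) = 3
coins_for(16) = min(1+coins_for(15)=1+3=4, 1+coins_for(14)=1+2=3, 1+coins_for(11)=1+2=3, 1+coins_for(8)=1+1=2, 1+coins_for(7)=1+2=3) = 2
coins_for(17) = min(1+coins_for(16)=1+2=3, 1+coins_for(15)=1+3=4, 1+coins_for(12)=1+3=4, 1+coins_for(9)=1+1=2, 1+coins_for(8)=1+1=2) = 2
coins_for(18) = min(1+coins_for(17)=1+2=3, 1+coins_for(16)=1+2=3, 1+coins_for(13)=1+2=3, 1+coins_for(10)=1+2=3, 1+coins_for(9)=1+1=2) = 2
coins_for(19) = min(1+coins_for(18)=1+2=3, 1+coins_for(17)=1+2=3, 1+coins_for(14)=1+2=3, 1+coins_for(11)=1+2=3, 1+coins_for(10)=1+2=3) = 3
coins_for(20) = min(1+coins_for(19)=1+3=4, 1+coins_for(18)=1+2=3, 1+coins_for(15)=1+3=4, 1+coins_for(12)=1+3=4, 1+coins_for(11)=1+2=3) = 3
coins_for(21) = min(1+coins_for(20)=1+3=4, 1+coins_for(19)=1+3=4, 1+coins_for(16)=1+2=3, 1+coins_for(13)=1+2=3, 1+coins_for(12)=1+3=4) = 3
coins_for(22) = min(1+coins_for(21)=1+3=4, 1+coins_for(20)=1+3=4, 1+coins_for(17)=1+2=3, 1+coins_for(14)=1+2=3, 1+coins_for(13)=1+2=3) = 3
coins_for(23) = min(1+coins_for(22)=1+3=4, 1+coins_for(21)=1+3=4, 1+coins_for(18)=1+2=3, 1+coins_for(15)=1+3=4, 1+coins_for(14)=1+2=3) = 3
coins_for(24) = min(1+coins_for(23)=1+3=4, 1+coins_for(22)=1+3=4, 1+coins_for(19)=1+3=4, 1+coins_for(16)=1+2=3, 1+coins_for(15)=1+3=4) = 3
coins_for(25) = min(1+coins_for(24)=1+3=4, 1+coins_for(23)=1+3=4, 1+coins_for(20)=1+3=4, 1+coins_for(17)=1+2=3, 1+coins_for(16)=1+2=3) = 3
coins_for(26) = min(1+coins_for(25)=1+3=4, 1+coins_for(24)=1+3=4, 1+coins_for(21)=1+3=4, 1+coins_for(18)=1+2=3, 1+coins_for(17)=1+2=3) = 3
coins_for(27) = min(1+coins_for(26)=1+3=4, 1+coins_for(25)=1+3=4, 1+coins_for(22)=1+3=4, 1+coins_for(19)=1+3=4, 1+coins_for(18)=1+2=3) = 3
coins_for(28) = min(1+coins_for(27)=1+3=4, 1+coins_for(26)=1+3=4, 1+coins_for(23)=1+3=4, 1+coins_for(20)=1+3=4, 1+coins_for(19)=1+3=4) = 4
coins_for(29) = min(1+coins_for(28)=1+4=5, 1+coins_for(27)=1+3=4, 1+coins_for(24)=1+3=4, 1+coins_for(21)=1+3=4, 1+coins_for(20)=1+3=4) = 4
coins_for(30) = min(1+coins_for(29)=1+4=5, 1+coins_for(28)=1+4=5, 1+coins_for(25)=1+3=4, 1+coins_for(22)=1+3=4, 1+coins_for(21)=1+3=4) = 4
coins_for(31) = min(1+coins_for(30)=1+4=5, 1+coins_for(29)=1+4=5, 1+coins_for(26)=1+3=4, 1+coins_for(23)=1+3=4, 1+coins_for(22)=1+3=4) = 4
coins_for(32) = min(1+coins_for(31)=1+4=5, 1+coins_for(30)=1+4=5, 1+coins_for(27)=1+3=4, 1+coins_for(24)=1+3=4, 1+coins_for(23)=1+3=4) = 4
coins_for(33) = min(1+coins_for(32)=1+4=5, 1+coins_for(31)=1+4=5, 1+coins_for(28)=1+4=5, 1+coins_for(25)=1+3=4, 1+coins_for(24)=1+3=4) = 4

4


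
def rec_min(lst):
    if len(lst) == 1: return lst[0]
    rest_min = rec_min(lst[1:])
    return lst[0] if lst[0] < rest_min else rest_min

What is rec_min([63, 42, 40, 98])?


rec_min([63, 42, 40, 98]): compare 63 with rec_min([42, 40, 98])
rec_min([42, 40, 98]): compare 42 with rec_min([40, 98])
rec_min([40, 98]): compare 40 with rec_min([98])
rec_min([98]) = 98  (base case)
Compare 40 with 98 -> 40
Compare 42 with 40 -> 40
Compare 63 with 40 -> 40

40


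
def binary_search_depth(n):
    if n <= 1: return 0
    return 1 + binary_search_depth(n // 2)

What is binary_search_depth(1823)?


1823 / 2 = 911
911 / 2 = 455
455 / 2 = 227
227 / 2 = 113
113 / 2 = 56
56 / 2 = 28
28 / 2 = 14
14 / 2 = 7
7 / 2 = 3
3 / 2 = 1
Reached 1 after 10 halvings

10


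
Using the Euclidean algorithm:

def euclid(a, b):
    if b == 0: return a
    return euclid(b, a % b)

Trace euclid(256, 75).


euclid(256, 75) = euclid(75, 31)
euclid(75, 31) = euclid(31, 13)
euclid(31, 13) = euclid(13, 5)
euclid(13, 5) = euclid(5, 3)
euclid(5, 3) = euclid(3, 2)
euclid(3, 2) = euclid(2, 1)
euclid(2, 1) = euclid(1, 0)
euclid(1, 0) = 1  (base case)

1


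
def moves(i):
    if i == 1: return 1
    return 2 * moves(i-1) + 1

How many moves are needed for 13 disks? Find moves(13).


moves(13) = 2 * moves(12) + 1
moves(12) = 2 * moves(11) + 1
moves(11) = 2 * moves(10) + 1
moves(10) = 2 * moves(9) + 1
moves(9) = 2 * moves(8) + 1
moves(8) = 2 * moves(7) + 1
moves(7) = 2 * moves(6) + 1
moves(6) = 2 * moves(5) + 1
moves(5) = 2 * moves(4) + 1
moves(4) = 2 * moves(3) + 1
moves(3) = 2 * moves(2) + 1
moves(2) = 2 * moves(1) + 1
moves(1) = 1  (base case)
moves(2) = 2 * 1 + 1 = 3
moves(3) = 2 * 3 + 1 = 7
moves(4) = 2 * 7 + 1 = 15
moves(5) = 2 * 15 + 1 = 31
moves(6) = 2 * 31 + 1 = 63
moves(7) = 2 * 63 + 1 = 127
moves(8) = 2 * 127 + 1 = 255
moves(9) = 2 * 255 + 1 = 511
moves(10) = 2 * 511 + 1 = 1023
moves(11) = 2 * 1023 + 1 = 2047
moves(12) = 2 * 2047 + 1 = 4095
moves(13) = 2 * 4095 + 1 = 8191

8191


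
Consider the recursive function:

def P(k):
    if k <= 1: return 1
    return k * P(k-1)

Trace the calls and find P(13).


P(13)
= 13 * P(12)
= 13 * 12 * P(11)
= 13 * 12 * 11 * P(10)
= 13 * 12 * 11 * 10 * P(9)
= 13 * 12 * 11 * 10 * 9 * P(8)
= 13 * 12 * 11 * 10 * 9 * 8 * P(7)
= 13 * 12 * 11 * 10 * 9 * 8 * 7 * P(6)
= 13 * 12 * 11 * 10 * 9 * 8 * 7 * 6 * P(5)
= 13 * 12 * 11 * 10 * 9 * 8 * 7 * 6 * 5 * P(4)
= 13 * 12 * 11 * 10 * 9 * 8 * 7 * 6 * 5 * 4 * P(3)
= 13 * 12 * 11 * 10 * 9 * 8 * 7 * 6 * 5 * 4 * 3 * P(2)
= 13 * 12 * 11 * 10 * 9 * 8 * 7 * 6 * 5 * 4 * 3 * 2 * P(1)
= 13 * 12 * 11 * 10 * 9 * 8 * 7 * 6 * 5 * 4 * 3 * 2 * 1
= 6227020800

6227020800


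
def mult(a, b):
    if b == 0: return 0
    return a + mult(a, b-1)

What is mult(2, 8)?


mult(2, 8) = 2 + mult(2, 7)
mult(2, 7) = 2 + mult(2, 6)
mult(2, 6) = 2 + mult(2, 5)
mult(2, 5) = 2 + mult(2, 4)
mult(2, 4) = 2 + mult(2, 3)
mult(2, 3) = 2 + mult(2, 2)
mult(2, 2) = 2 + mult(2, 1)
mult(2, 1) = 2 + mult(2, 0)
mult(2, 0) = 0  (base case)
Total: 2 + 2 + 2 + 2 + 2 + 2 + 2 + 2 + 0 = 16

16


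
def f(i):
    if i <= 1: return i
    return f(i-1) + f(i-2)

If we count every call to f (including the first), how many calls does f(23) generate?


Let C(n) = total calls for f(n)
C(0) = 1, C(1) = 1
C(2) = 1 + C(1) + C(0) = 1 + 1 + 1 = 3
C(3) = 1 + C(2) + C(1) = 1 + 3 + 1 = 5
C(4) = 1 + C(3) + C(2) = 1 + 5 + 3 = 9
C(5) = 1 + C(4) + C(3) = 1 + 9 + 5 = 15
C(6) = 1 + C(5) + C(4) = 1 + 15 + 9 = 25
C(7) = 1 + C(6) + C(5) = 1 + 25 + 15 = 41
C(8) = 1 + C(7) + C(6) = 1 + 41 + 25 = 67
C(9) = 1 + C(8) + C(7) = 1 + 67 + 41 = 109
C(10) = 1 + C(9) + C(8) = 1 + 109 + 67 = 177
C(11) = 1 + C(10) + C(9) = 1 + 177 + 109 = 287
C(12) = 1 + C(11) + C(10) = 1 + 287 + 177 = 465
C(13) = 1 + C(12) + C(11) = 1 + 465 + 287 = 753
C(14) = 1 + C(13) + C(12) = 1 + 753 + 465 = 1219
C(15) = 1 + C(14) + C(13) = 1 + 1219 + 753 = 1973
C(16) = 1 + C(15) + C(14) = 1 + 1973 + 1219 = 3193
C(17) = 1 + C(16) + C(15) = 1 + 3193 + 1973 = 5167
C(18) = 1 + C(17) + C(16) = 1 + 5167 + 3193 = 8361
C(19) = 1 + C(18) + C(17) = 1 + 8361 + 5167 = 13529
C(20) = 1 + C(19) + C(18) = 1 + 13529 + 8361 = 21891
C(21) = 1 + C(20) + C(19) = 1 + 21891 + 13529 = 35421
C(22) = 1 + C(21) + C(20) = 1 + 35421 + 21891 = 57313
C(23) = 1 + C(22) + C(21) = 1 + 57313 + 35421 = 92735

92735


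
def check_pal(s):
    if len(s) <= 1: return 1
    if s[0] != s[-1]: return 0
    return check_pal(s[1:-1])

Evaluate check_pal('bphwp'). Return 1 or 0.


check_pal('bphwp'): s[0]='b' != s[-1]='p' -> return 0
Result: 0 (not a palindrome)

0


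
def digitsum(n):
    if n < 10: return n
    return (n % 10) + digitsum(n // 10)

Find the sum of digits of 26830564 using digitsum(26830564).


digitsum(26830564) = 4 + digitsum(2683056)
digitsum(2683056) = 6 + digitsum(268305)
digitsum(268305) = 5 + digitsum(26830)
digitsum(26830) = 0 + digitsum(2683)
digitsum(2683) = 3 + digitsum(268)
digitsum(268) = 8 + digitsum(26)
digitsum(26) = 6 + digitsum(2)
digitsum(2) = 2  (base case)
Total: 4 + 6 + 5 + 0 + 3 + 8 + 6 + 2 = 34

34


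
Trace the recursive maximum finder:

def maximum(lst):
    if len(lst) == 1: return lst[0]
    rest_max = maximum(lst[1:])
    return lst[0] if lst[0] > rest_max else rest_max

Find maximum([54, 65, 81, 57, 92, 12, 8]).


maximum([54, 65, 81, 57, 92, 12, 8]): compare 54 with maximum([65, 81, 57, 92, 12, 8])
maximum([65, 81, 57, 92, 12, 8]): compare 65 with maximum([81, 57, 92, 12, 8])
maximum([81, 57, 92, 12, 8]): compare 81 with maximum([57, 92, 12, 8])
maximum([57, 92, 12, 8]): compare 57 with maximum([92, 12, 8])
maximum([92, 12, 8]): compare 92 with maximum([12, 8])
maximum([12, 8]): compare 12 with maximum([8])
maximum([8]) = 8  (base case)
Compare 12 with 8 -> 12
Compare 92 with 12 -> 92
Compare 57 with 92 -> 92
Compare 81 with 92 -> 92
Compare 65 with 92 -> 92
Compare 54 with 92 -> 92

92


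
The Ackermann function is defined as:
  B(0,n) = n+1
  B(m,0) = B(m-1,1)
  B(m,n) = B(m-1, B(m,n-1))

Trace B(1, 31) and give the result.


B(1, 31) = B(0, B(1, 30))
  B(1, 30) = B(0, B(1, 29))
    B(1, 29) = B(0, B(1, 28))
      B(1, 28) = B(0, B(1, 27))
        B(1, 27) = B(0, B(1, 26))
          B(1, 26) = B(0, B(1, 25))
          B(1, 25) = B(0, B(1, 24))
          B(1, 24) = B(0, B(1, 23))
          B(1, 23) = B(0, B(1, 22))
          B(1, 22) = B(0, B(1, 21))
          B(1, 21) = B(0, B(1, 20))
          B(1, 20) = B(0, B(1, 19))
          B(1, 19) = B(0, B(1, 18))
          B(1, 18) = B(0, B(1, 17))
          B(1, 17) = B(0, B(1, 16))
          B(1, 16) = B(0, B(1, 15))
          B(1, 15) = B(0, B(1, 14))
          B(1, 14) = B(0, B(1, 13))
          B(1, 13) = B(0, B(1, 12))
          B(1, 12) = B(0, B(1, 11))
          B(1, 11) = B(0, B(1, 10))
          B(1, 10) = B(0, B(1, 9))
          B(1, 9) = B(0, B(1, 8))
          B(1, 8) = B(0, B(1, 7))
          B(1, 7) = B(0, B(1, 6))
... (trace truncated)
Result: B(1, 31) = 33

33


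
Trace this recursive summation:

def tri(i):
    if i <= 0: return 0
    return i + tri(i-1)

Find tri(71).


tri(71)
= 71 + 70 + 69 + 68 + 67 + 66 + 65 + 64 + 63 + 62 + 61 + 60 + 59 + 58 + 57 + 56 + 55 + 54 + 53 + 52 + 51 + 50 + 49 + 48 + 47 + 46 + 45 + 44 + 43 + 42 + 41 + 40 + 39 + 38 + 37 + 36 + 35 + 34 + 33 + 32 + 31 + 30 + 29 + 28 + 27 + 26 + 25 + 24 + 23 + 22 + 21 + 20 + 19 + 18 + 17 + 16 + 15 + 14 + 13 + 12 + 11 + 10 + 9 + 8 + 7 + 6 + 5 + 4 + 3 + 2 + 1 + tri(0)
= 71 + 70 + 69 + 68 + 67 + 66 + 65 + 64 + 63 + 62 + 61 + 60 + 59 + 58 + 57 + 56 + 55 + 54 + 53 + 52 + 51 + 50 + 49 + 48 + 47 + 46 + 45 + 44 + 43 + 42 + 41 + 40 + 39 + 38 + 37 + 36 + 35 + 34 + 33 + 32 + 31 + 30 + 29 + 28 + 27 + 26 + 25 + 24 + 23 + 22 + 21 + 20 + 19 + 18 + 17 + 16 + 15 + 14 + 13 + 12 + 11 + 10 + 9 + 8 + 7 + 6 + 5 + 4 + 3 + 2 + 1 + 0
= 2556

2556


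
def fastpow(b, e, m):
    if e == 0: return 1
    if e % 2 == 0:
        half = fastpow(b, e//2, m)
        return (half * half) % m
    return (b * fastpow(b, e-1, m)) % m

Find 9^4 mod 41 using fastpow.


fastpow(9, 4, 41): e is even, compute fastpow(9, 2, 41)
  fastpow(9, 2, 41): e is even, compute fastpow(9, 1, 41)
    fastpow(9, 1, 41): e is odd, compute fastpow(9, 0, 41)
      fastpow(9, 0, 41) = 1
    (9 * 1) % 41 = 9
  half=9, (9*9) % 41 = 40
half=40, (40*40) % 41 = 1

1


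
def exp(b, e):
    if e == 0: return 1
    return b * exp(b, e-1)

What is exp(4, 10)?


exp(4, 10)
= 4 * exp(4, 9)
= 4 * 4 * exp(4, 8)
= 4 * 4 * 4 * exp(4, 7)
= 4 * 4 * 4 * 4 * exp(4, 6)
= 4 * 4 * 4 * 4 * 4 * exp(4, 5)
= 4 * 4 * 4 * 4 * 4 * 4 * exp(4, 4)
= 4 * 4 * 4 * 4 * 4 * 4 * 4 * exp(4, 3)
= 4 * 4 * 4 * 4 * 4 * 4 * 4 * 4 * exp(4, 2)
= 4 * 4 * 4 * 4 * 4 * 4 * 4 * 4 * 4 * exp(4, 1)
= 4 * 4 * 4 * 4 * 4 * 4 * 4 * 4 * 4 * 4 * exp(4, 0)
= 4 * 4 * 4 * 4 * 4 * 4 * 4 * 4 * 4 * 4 * 1
= 1048576

1048576


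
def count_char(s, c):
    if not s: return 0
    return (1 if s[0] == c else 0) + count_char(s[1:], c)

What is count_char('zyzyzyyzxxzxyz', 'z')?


s[0]='z' == 'z' -> 1
s[0]='y' != 'z' -> 0
s[0]='z' == 'z' -> 1
s[0]='y' != 'z' -> 0
s[0]='z' == 'z' -> 1
s[0]='y' != 'z' -> 0
s[0]='y' != 'z' -> 0
s[0]='z' == 'z' -> 1
s[0]='x' != 'z' -> 0
s[0]='x' != 'z' -> 0
s[0]='z' == 'z' -> 1
s[0]='x' != 'z' -> 0
s[0]='y' != 'z' -> 0
s[0]='z' == 'z' -> 1
Sum: 1 + 0 + 1 + 0 + 1 + 0 + 0 + 1 + 0 + 0 + 1 + 0 + 0 + 1 = 6

6


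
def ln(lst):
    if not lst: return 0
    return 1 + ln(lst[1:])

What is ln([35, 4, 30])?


ln([35, 4, 30]) = 1 + ln([4, 30])
ln([4, 30]) = 1 + ln([30])
ln([30]) = 1 + ln([])
ln([]) = 0  (base case)
Unwinding: 1 + 1 + 1 + 0 = 3

3


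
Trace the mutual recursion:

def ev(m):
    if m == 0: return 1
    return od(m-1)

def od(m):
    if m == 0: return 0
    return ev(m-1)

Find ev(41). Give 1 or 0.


ev(41) = od(40)
od(40) = ev(39)
ev(39) = od(38)
od(38) = ev(37)
ev(37) = od(36)
od(36) = ev(35)
ev(35) = od(34)
od(34) = ev(33)
ev(33) = od(32)
od(32) = ev(31)
ev(31) = od(30)
od(30) = ev(29)
ev(29) = od(28)
od(28) = ev(27)
ev(27) = od(26)
od(26) = ev(25)
ev(25) = od(24)
od(24) = ev(23)
ev(23) = od(22)
od(22) = ev(21)
ev(21) = od(20)
od(20) = ev(19)
ev(19) = od(18)
od(18) = ev(17)
ev(17) = od(16)
od(16) = ev(15)
ev(15) = od(14)
od(14) = ev(13)
ev(13) = od(12)
od(12) = ev(11)
ev(11) = od(10)
od(10) = ev(9)
ev(9) = od(8)
od(8) = ev(7)
ev(7) = od(6)
od(6) = ev(5)
ev(5) = od(4)
od(4) = ev(3)
ev(3) = od(2)
od(2) = ev(1)
ev(1) = od(0)
od(0) = 0  (base case)
Result: 0

0


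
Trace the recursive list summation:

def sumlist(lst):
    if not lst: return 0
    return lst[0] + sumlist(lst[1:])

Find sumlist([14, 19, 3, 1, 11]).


sumlist([14, 19, 3, 1, 11]) = 14 + sumlist([19, 3, 1, 11])
sumlist([19, 3, 1, 11]) = 19 + sumlist([3, 1, 11])
sumlist([3, 1, 11]) = 3 + sumlist([1, 11])
sumlist([1, 11]) = 1 + sumlist([11])
sumlist([11]) = 11 + sumlist([])
sumlist([]) = 0  (base case)
Total: 14 + 19 + 3 + 1 + 11 + 0 = 48

48


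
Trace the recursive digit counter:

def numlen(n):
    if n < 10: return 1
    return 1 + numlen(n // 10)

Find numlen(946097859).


numlen(946097859) = 1 + numlen(94609785)
numlen(94609785) = 1 + numlen(9460978)
numlen(9460978) = 1 + numlen(946097)
numlen(946097) = 1 + numlen(94609)
numlen(94609) = 1 + numlen(9460)
numlen(9460) = 1 + numlen(946)
numlen(946) = 1 + numlen(94)
numlen(94) = 1 + numlen(9)
numlen(9) = 1  (base case: 9 < 10)
Unwinding: 1 + 1 + 1 + 1 + 1 + 1 + 1 + 1 + 1 = 9

9


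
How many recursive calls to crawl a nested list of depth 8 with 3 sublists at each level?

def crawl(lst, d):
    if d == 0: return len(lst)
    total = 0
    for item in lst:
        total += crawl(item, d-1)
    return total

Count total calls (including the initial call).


At depth 0 (root): 1 call
At depth 1: each of 1 parents calls crawl on 3 children = 3 calls
At depth 2: each of 3 parents calls crawl on 3 children = 9 calls
At depth 3: each of 9 parents calls crawl on 3 children = 27 calls
At depth 4: each of 27 parents calls crawl on 3 children = 81 calls
At depth 5: each of 81 parents calls crawl on 3 children = 243 calls
At depth 6: each of 243 parents calls crawl on 3 children = 729 calls
At depth 7: each of 729 parents calls crawl on 3 children = 2187 calls
At depth 8: each of 2187 parents calls crawl on 3 children = 6561 calls
Total: 1 + 3 + 9 + 27 + 81 + 243 + 729 + 2187 + 6561 = 9841

9841


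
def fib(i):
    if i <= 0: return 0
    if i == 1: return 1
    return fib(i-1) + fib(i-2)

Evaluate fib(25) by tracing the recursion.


Computing fib(25) bottom-up:
fib(0) = 0
fib(1) = 1
fib(2) = fib(1) + fib(0) = 1 + 0 = 1
fib(3) = fib(2) + fib(1) = 1 + 1 = 2
fib(4) = fib(3) + fib(2) = 2 + 1 = 3
fib(5) = fib(4) + fib(3) = 3 + 2 = 5
fib(6) = fib(5) + fib(4) = 5 + 3 = 8
fib(7) = fib(6) + fib(5) = 8 + 5 = 13
fib(8) = fib(7) + fib(6) = 13 + 8 = 21
fib(9) = fib(8) + fib(7) = 21 + 13 = 34
fib(10) = fib(9) + fib(8) = 34 + 21 = 55
fib(11) = fib(10) + fib(9) = 55 + 34 = 89
fib(12) = fib(11) + fib(10) = 89 + 55 = 144
fib(13) = fib(12) + fib(11) = 144 + 89 = 233
fib(14) = fib(13) + fib(12) = 233 + 144 = 377
fib(15) = fib(14) + fib(13) = 377 + 233 = 610
fib(16) = fib(15) + fib(14) = 610 + 377 = 987
fib(17) = fib(16) + fib(15) = 987 + 610 = 1597
fib(18) = fib(17) + fib(16) = 1597 + 987 = 2584
fib(19) = fib(18) + fib(17) = 2584 + 1597 = 4181
fib(20) = fib(19) + fib(18) = 4181 + 2584 = 6765
fib(21) = fib(20) + fib(19) = 6765 + 4181 = 10946
fib(22) = fib(21) + fib(20) = 10946 + 6765 = 17711
fib(23) = fib(22) + fib(21) = 17711 + 10946 = 28657
fib(24) = fib(23) + fib(22) = 28657 + 17711 = 46368
fib(25) = fib(24) + fib(23) = 46368 + 28657 = 75025

75025


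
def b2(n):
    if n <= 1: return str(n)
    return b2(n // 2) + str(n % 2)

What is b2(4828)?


b2(4828) = b2(2414) + '0'
b2(2414) = b2(1207) + '0'
b2(1207) = b2(603) + '1'
b2(603) = b2(301) + '1'
b2(301) = b2(150) + '1'
b2(150) = b2(75) + '0'
b2(75) = b2(37) + '1'
b2(37) = b2(18) + '1'
b2(18) = b2(9) + '0'
b2(9) = b2(4) + '1'
b2(4) = b2(2) + '0'
b2(2) = b2(1) + '0'
b2(1) = '1'  (base case)
Concatenating: '1' + '0' + '0' + '1' + '0' + '1' + '1' + '0' + '1' + '1' + '1' + '0' + '0' = '1001011011100'

1001011011100


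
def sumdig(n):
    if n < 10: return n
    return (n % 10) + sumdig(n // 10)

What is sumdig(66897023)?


sumdig(66897023) = 3 + sumdig(6689702)
sumdig(6689702) = 2 + sumdig(668970)
sumdig(668970) = 0 + sumdig(66897)
sumdig(66897) = 7 + sumdig(6689)
sumdig(6689) = 9 + sumdig(668)
sumdig(668) = 8 + sumdig(66)
sumdig(66) = 6 + sumdig(6)
sumdig(6) = 6  (base case)
Total: 3 + 2 + 0 + 7 + 9 + 8 + 6 + 6 = 41

41


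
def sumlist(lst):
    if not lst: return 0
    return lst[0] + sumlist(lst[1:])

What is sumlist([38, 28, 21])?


sumlist([38, 28, 21]) = 38 + sumlist([28, 21])
sumlist([28, 21]) = 28 + sumlist([21])
sumlist([21]) = 21 + sumlist([])
sumlist([]) = 0  (base case)
Total: 38 + 28 + 21 + 0 = 87

87


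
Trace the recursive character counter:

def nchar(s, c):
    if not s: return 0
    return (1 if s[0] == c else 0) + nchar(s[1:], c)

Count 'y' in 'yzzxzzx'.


s[0]='y' == 'y' -> 1
s[0]='z' != 'y' -> 0
s[0]='z' != 'y' -> 0
s[0]='x' != 'y' -> 0
s[0]='z' != 'y' -> 0
s[0]='z' != 'y' -> 0
s[0]='x' != 'y' -> 0
Sum: 1 + 0 + 0 + 0 + 0 + 0 + 0 = 1

1


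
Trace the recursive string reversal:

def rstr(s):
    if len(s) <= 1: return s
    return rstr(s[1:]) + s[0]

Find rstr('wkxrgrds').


rstr('wkxrgrds') = rstr('kxrgrds') + 'w'
rstr('kxrgrds') = rstr('xrgrds') + 'k'
rstr('xrgrds') = rstr('rgrds') + 'x'
rstr('rgrds') = rstr('grds') + 'r'
rstr('grds') = rstr('rds') + 'g'
rstr('rds') = rstr('ds') + 'r'
rstr('ds') = rstr('s') + 'd'
rstr('s') = 's'  (base case)
Concatenating: 's' + 'd' + 'r' + 'g' + 'r' + 'x' + 'k' + 'w' = 'sdrgrxkw'

sdrgrxkw


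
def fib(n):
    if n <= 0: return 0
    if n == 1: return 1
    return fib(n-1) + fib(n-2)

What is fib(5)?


Computing fib(5) bottom-up:
fib(0) = 0
fib(1) = 1
fib(2) = fib(1) + fib(0) = 1 + 0 = 1
fib(3) = fib(2) + fib(1) = 1 + 1 = 2
fib(4) = fib(3) + fib(2) = 2 + 1 = 3
fib(5) = fib(4) + fib(3) = 3 + 2 = 5

5


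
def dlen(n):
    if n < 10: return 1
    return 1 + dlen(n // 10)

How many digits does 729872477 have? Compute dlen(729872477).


dlen(729872477) = 1 + dlen(72987247)
dlen(72987247) = 1 + dlen(7298724)
dlen(7298724) = 1 + dlen(729872)
dlen(729872) = 1 + dlen(72987)
dlen(72987) = 1 + dlen(7298)
dlen(7298) = 1 + dlen(729)
dlen(729) = 1 + dlen(72)
dlen(72) = 1 + dlen(7)
dlen(7) = 1  (base case: 7 < 10)
Unwinding: 1 + 1 + 1 + 1 + 1 + 1 + 1 + 1 + 1 = 9

9


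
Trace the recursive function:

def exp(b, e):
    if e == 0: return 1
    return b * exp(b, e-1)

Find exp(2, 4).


exp(2, 4)
= 2 * exp(2, 3)
= 2 * 2 * exp(2, 2)
= 2 * 2 * 2 * exp(2, 1)
= 2 * 2 * 2 * 2 * exp(2, 0)
= 2 * 2 * 2 * 2 * 1
= 16

16


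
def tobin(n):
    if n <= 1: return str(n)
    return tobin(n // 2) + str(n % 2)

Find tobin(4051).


tobin(4051) = tobin(2025) + '1'
tobin(2025) = tobin(1012) + '1'
tobin(1012) = tobin(506) + '0'
tobin(506) = tobin(253) + '0'
tobin(253) = tobin(126) + '1'
tobin(126) = tobin(63) + '0'
tobin(63) = tobin(31) + '1'
tobin(31) = tobin(15) + '1'
tobin(15) = tobin(7) + '1'
tobin(7) = tobin(3) + '1'
tobin(3) = tobin(1) + '1'
tobin(1) = '1'  (base case)
Concatenating: '1' + '1' + '1' + '1' + '1' + '1' + '0' + '1' + '0' + '0' + '1' + '1' = '111111010011'

111111010011


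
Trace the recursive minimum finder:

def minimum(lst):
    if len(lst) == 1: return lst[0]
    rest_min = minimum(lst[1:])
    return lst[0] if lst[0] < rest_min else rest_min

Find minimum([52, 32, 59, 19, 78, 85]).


minimum([52, 32, 59, 19, 78, 85]): compare 52 with minimum([32, 59, 19, 78, 85])
minimum([32, 59, 19, 78, 85]): compare 32 with minimum([59, 19, 78, 85])
minimum([59, 19, 78, 85]): compare 59 with minimum([19, 78, 85])
minimum([19, 78, 85]): compare 19 with minimum([78, 85])
minimum([78, 85]): compare 78 with minimum([85])
minimum([85]) = 85  (base case)
Compare 78 with 85 -> 78
Compare 19 with 78 -> 19
Compare 59 with 19 -> 19
Compare 32 with 19 -> 19
Compare 52 with 19 -> 19

19


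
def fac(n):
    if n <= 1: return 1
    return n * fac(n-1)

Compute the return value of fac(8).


fac(8)
= 8 * fac(7)
= 8 * 7 * fac(6)
= 8 * 7 * 6 * fac(5)
= 8 * 7 * 6 * 5 * fac(4)
= 8 * 7 * 6 * 5 * 4 * fac(3)
= 8 * 7 * 6 * 5 * 4 * 3 * fac(2)
= 8 * 7 * 6 * 5 * 4 * 3 * 2 * fac(1)
= 8 * 7 * 6 * 5 * 4 * 3 * 2 * 1
= 40320

40320


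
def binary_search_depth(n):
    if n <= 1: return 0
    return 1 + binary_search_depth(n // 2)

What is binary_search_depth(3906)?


3906 / 2 = 1953
1953 / 2 = 976
976 / 2 = 488
488 / 2 = 244
244 / 2 = 122
122 / 2 = 61
61 / 2 = 30
30 / 2 = 15
15 / 2 = 7
7 / 2 = 3
3 / 2 = 1
Reached 1 after 11 halvings

11


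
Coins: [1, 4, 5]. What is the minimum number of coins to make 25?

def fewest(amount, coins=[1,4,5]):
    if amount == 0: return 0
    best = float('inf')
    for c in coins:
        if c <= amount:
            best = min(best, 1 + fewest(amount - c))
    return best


Building up with DP:
fewest(0) = 0
fewest(1) = min(1+fewest(0)=1+0=1) = 1
fewest(2) = min(1+fewest(1)=1+1=2) = 2
fewest(3) = min(1+fewest(2)=1+2=3) = 3
fewest(4) = min(1+fewest(3)=1+3=4, 1+fewest(0)=1+0=1) = 1
fewest(5) = min(1+fewest(4)=1+1=2, 1+fewest(1)=1+1=2, 1+fewest(0)=1+0=1) = 1
fewest(6) = min(1+fewest(5)=1+1=2, 1+fewest(2)=1+2=3, 1+fewest(1)=1+1=2) = 2
fewest(7) = min(1+fewest(6)=1+2=3, 1+fewest(3)=1+3=4, 1+fewest(2)=1+2=3) = 3
fewest(8) = min(1+fewest(7)=1+3=4, 1+fewest(4)=1+1=2, 1+fewest(3)=1+3=4) = 2
fewest(9) = min(1+fewest(8)=1+2=3, 1+fewest(5)=1+1=2, 1+fewest(4)=1+1=2) = 2
fewest(10) = min(1+fewest(9)=1+2=3, 1+fewest(6)=1+2=3, 1+fewest(5)=1+1=2) = 2
fewest(11) = min(1+fewest(10)=1+2=3, 1+fewest(7)=1+3=4, 1+fewest(6)=1+2=3) = 3
fewest(12) = min(1+fewest(11)=1+3=4, 1+fewest(8)=1+2=3, 1+fewest(7)=1+3=4) = 3
fewest(13) = min(1+fewest(12)=1+3=4, 1+fewest(9)=1+2=3, 1+fewest(8)=1+2=3) = 3
fewest(14) = min(1+fewest(13)=1+3=4, 1+fewest(10)=1+2=3, 1+fewest(9)=1+2=3) = 3
fewest(15) = min(1+fewest(14)=1+3=4, 1+fewest(11)=1+3=4, 1+fewest(10)=1+2=3) = 3
fewest(16) = min(1+fewest(15)=1+3=4, 1+fewest(12)=1+3=4, 1+fewest(11)=1+3=4) = 4
fewest(17) = min(1+fewest(16)=1+4=5, 1+fewest(13)=1+3=4, 1+fewest(12)=1+3=4) = 4
fewest(18) = min(1+fewest(17)=1+4=5, 1+fewest(14)=1+3=4, 1+fewest(13)=1+3=4) = 4
fewest(19) = min(1+fewest(18)=1+4=5, 1+fewest(15)=1+3=4, 1+fewest(14)=1+3=4) = 4
fewest(20) = min(1+fewest(19)=1+4=5, 1+fewest(16)=1+4=5, 1+fewest(15)=1+3=4) = 4
fewest(21) = min(1+fewest(20)=1+4=5, 1+fewest(17)=1+4=5, 1+fewest(16)=1+4=5) = 5
fewest(22) = min(1+fewest(21)=1+5=6, 1+fewest(18)=1+4=5, 1+fewest(17)=1+4=5) = 5
fewest(23) = min(1+fewest(22)=1+5=6, 1+fewest(19)=1+4=5, 1+fewest(18)=1+4=5) = 5
fewest(24) = min(1+fewest(23)=1+5=6, 1+fewest(20)=1+4=5, 1+fewest(19)=1+4=5) = 5
fewest(25) = min(1+fewest(24)=1+5=6, 1+fewest(21)=1+5=6, 1+fewest(20)=1+4=5) = 5

5


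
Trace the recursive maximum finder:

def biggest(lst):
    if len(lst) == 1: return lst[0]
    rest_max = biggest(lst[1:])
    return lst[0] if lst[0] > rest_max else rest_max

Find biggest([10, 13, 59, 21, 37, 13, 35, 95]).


biggest([10, 13, 59, 21, 37, 13, 35, 95]): compare 10 with biggest([13, 59, 21, 37, 13, 35, 95])
biggest([13, 59, 21, 37, 13, 35, 95]): compare 13 with biggest([59, 21, 37, 13, 35, 95])
biggest([59, 21, 37, 13, 35, 95]): compare 59 with biggest([21, 37, 13, 35, 95])
biggest([21, 37, 13, 35, 95]): compare 21 with biggest([37, 13, 35, 95])
biggest([37, 13, 35, 95]): compare 37 with biggest([13, 35, 95])
biggest([13, 35, 95]): compare 13 with biggest([35, 95])
biggest([35, 95]): compare 35 with biggest([95])
biggest([95]) = 95  (base case)
Compare 35 with 95 -> 95
Compare 13 with 95 -> 95
Compare 37 with 95 -> 95
Compare 21 with 95 -> 95
Compare 59 with 95 -> 95
Compare 13 with 95 -> 95
Compare 10 with 95 -> 95

95


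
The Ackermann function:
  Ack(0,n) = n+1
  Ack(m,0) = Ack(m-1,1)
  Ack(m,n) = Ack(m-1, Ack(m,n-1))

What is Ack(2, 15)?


Ack(2, 15) = Ack(1, Ack(2, 14))
  Ack(2, 14) = Ack(1, Ack(2, 13))
    Ack(2, 13) = Ack(1, Ack(2, 12))
      Ack(2, 12) = Ack(1, Ack(2, 11))
        Ack(2, 11) = Ack(1, Ack(2, 10))
          Ack(2, 10) = Ack(1, Ack(2, 9))
          Ack(2, 9) = Ack(1, Ack(2, 8))
          Ack(2, 8) = Ack(1, Ack(2, 7))
          Ack(2, 7) = Ack(1, Ack(2, 6))
          Ack(2, 6) = Ack(1, Ack(2, 5))
          Ack(2, 5) = Ack(1, Ack(2, 4))
          Ack(2, 4) = Ack(1, Ack(2, 3))
          Ack(2, 3) = Ack(1, Ack(2, 2))
          Ack(2, 2) = Ack(1, Ack(2, 1))
          Ack(2, 1) = Ack(1, Ack(2, 0))
          Ack(2, 0) = Ack(1, 1)
          Ack(1, 1) = Ack(0, Ack(1, 0))
          Ack(1, 0) = Ack(0, 1)
          Ack(0, 1) = 2
            = Ack(0, 2)
          Ack(0, 2) = 3
            = Ack(1, 3)
          Ack(1, 3) = Ack(0, Ack(1, 2))
          Ack(1, 2) = Ack(0, Ack(1, 1))
          Ack(1, 1) = Ack(0, Ack(1, 0))
... (trace truncated)
Result: Ack(2, 15) = 33

33


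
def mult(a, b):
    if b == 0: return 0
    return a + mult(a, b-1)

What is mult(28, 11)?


mult(28, 11) = 28 + mult(28, 10)
mult(28, 10) = 28 + mult(28, 9)
mult(28, 9) = 28 + mult(28, 8)
mult(28, 8) = 28 + mult(28, 7)
mult(28, 7) = 28 + mult(28, 6)
mult(28, 6) = 28 + mult(28, 5)
mult(28, 5) = 28 + mult(28, 4)
mult(28, 4) = 28 + mult(28, 3)
mult(28, 3) = 28 + mult(28, 2)
mult(28, 2) = 28 + mult(28, 1)
mult(28, 1) = 28 + mult(28, 0)
mult(28, 0) = 0  (base case)
Total: 28 + 28 + 28 + 28 + 28 + 28 + 28 + 28 + 28 + 28 + 28 + 0 = 308

308


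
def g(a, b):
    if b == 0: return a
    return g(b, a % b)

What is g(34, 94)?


g(34, 94) = g(94, 34)
g(94, 34) = g(34, 26)
g(34, 26) = g(26, 8)
g(26, 8) = g(8, 2)
g(8, 2) = g(2, 0)
g(2, 0) = 2  (base case)

2


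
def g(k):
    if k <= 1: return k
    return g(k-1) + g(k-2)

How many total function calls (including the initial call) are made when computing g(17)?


Let C(n) = total calls for g(n)
C(0) = 1, C(1) = 1
C(2) = 1 + C(1) + C(0) = 1 + 1 + 1 = 3
C(3) = 1 + C(2) + C(1) = 1 + 3 + 1 = 5
C(4) = 1 + C(3) + C(2) = 1 + 5 + 3 = 9
C(5) = 1 + C(4) + C(3) = 1 + 9 + 5 = 15
C(6) = 1 + C(5) + C(4) = 1 + 15 + 9 = 25
C(7) = 1 + C(6) + C(5) = 1 + 25 + 15 = 41
C(8) = 1 + C(7) + C(6) = 1 + 41 + 25 = 67
C(9) = 1 + C(8) + C(7) = 1 + 67 + 41 = 109
C(10) = 1 + C(9) + C(8) = 1 + 109 + 67 = 177
C(11) = 1 + C(10) + C(9) = 1 + 177 + 109 = 287
C(12) = 1 + C(11) + C(10) = 1 + 287 + 177 = 465
C(13) = 1 + C(12) + C(11) = 1 + 465 + 287 = 753
C(14) = 1 + C(13) + C(12) = 1 + 753 + 465 = 1219
C(15) = 1 + C(14) + C(13) = 1 + 1219 + 753 = 1973
C(16) = 1 + C(15) + C(14) = 1 + 1973 + 1219 = 3193
C(17) = 1 + C(16) + C(15) = 1 + 3193 + 1973 = 5167

5167


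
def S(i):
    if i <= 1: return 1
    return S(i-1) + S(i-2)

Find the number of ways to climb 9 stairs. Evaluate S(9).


Building up from base cases:
S(0) = 1
S(1) = 1
S(2) = S(1) + S(0) = 1 + 1 = 2
S(3) = S(2) + S(1) = 2 + 1 = 3
S(4) = S(3) + S(2) = 3 + 2 = 5
S(5) = S(4) + S(3) = 5 + 3 = 8
S(6) = S(5) + S(4) = 8 + 5 = 13
S(7) = S(6) + S(5) = 13 + 8 = 21
S(8) = S(7) + S(6) = 21 + 13 = 34
S(9) = S(8) + S(7) = 34 + 21 = 55

55


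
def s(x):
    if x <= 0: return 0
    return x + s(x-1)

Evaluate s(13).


s(13)
= 13 + 12 + 11 + 10 + 9 + 8 + 7 + 6 + 5 + 4 + 3 + 2 + 1 + s(0)
= 13 + 12 + 11 + 10 + 9 + 8 + 7 + 6 + 5 + 4 + 3 + 2 + 1 + 0
= 91

91


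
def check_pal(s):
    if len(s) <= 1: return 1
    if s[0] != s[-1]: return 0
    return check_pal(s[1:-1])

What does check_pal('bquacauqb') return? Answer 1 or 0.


check_pal('bquacauqb'): s[0]='b' == s[-1]='b' -> check check_pal('quacauq')
check_pal('quacauq'): s[0]='q' == s[-1]='q' -> check check_pal('uacau')
check_pal('uacau'): s[0]='u' == s[-1]='u' -> check check_pal('aca')
check_pal('aca'): s[0]='a' == s[-1]='a' -> check check_pal('c')
check_pal('c'): len <= 1 -> return 1  (base case)
Result: 1 (palindrome)

1


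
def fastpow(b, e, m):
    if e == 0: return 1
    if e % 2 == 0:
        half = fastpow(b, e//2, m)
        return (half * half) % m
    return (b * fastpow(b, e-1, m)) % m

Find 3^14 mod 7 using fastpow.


fastpow(3, 14, 7): e is even, compute fastpow(3, 7, 7)
  fastpow(3, 7, 7): e is odd, compute fastpow(3, 6, 7)
    fastpow(3, 6, 7): e is even, compute fastpow(3, 3, 7)
      fastpow(3, 3, 7): e is odd, compute fastpow(3, 2, 7)
        fastpow(3, 2, 7): e is even, compute fastpow(3, 1, 7)
          fastpow(3, 1, 7): e is odd, compute fastpow(3, 0, 7)
          fastpow(3, 0, 7) = 1
          (3 * 1) % 7 = 3
        half=3, (3*3) % 7 = 2
      (3 * 2) % 7 = 6
    half=6, (6*6) % 7 = 1
  (3 * 1) % 7 = 3
half=3, (3*3) % 7 = 2

2
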